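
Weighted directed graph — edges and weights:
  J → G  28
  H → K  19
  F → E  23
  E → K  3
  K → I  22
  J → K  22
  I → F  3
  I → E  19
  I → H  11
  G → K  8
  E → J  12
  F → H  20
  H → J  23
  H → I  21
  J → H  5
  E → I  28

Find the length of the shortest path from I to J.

Candidate routes:
I -> F -> E -> J: 3 + 23 + 12 = 38
I -> F -> H -> J: 3 + 20 + 23 = 46
I -> H -> J: 11 + 23 = 34
I -> E -> J: 19 + 12 = 31
Shortest: 31.

31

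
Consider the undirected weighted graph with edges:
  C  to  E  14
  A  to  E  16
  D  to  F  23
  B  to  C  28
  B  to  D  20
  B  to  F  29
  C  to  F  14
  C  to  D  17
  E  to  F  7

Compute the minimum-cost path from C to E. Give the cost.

14

Comparing a few candidate routes:
C -> D -> B -> F -> E: 17 + 20 + 29 + 7 = 73
C -> E: 14
C -> D -> F -> E: 17 + 23 + 7 = 47
C -> F -> E: 14 + 7 = 21
C -> B -> F -> E: 28 + 29 + 7 = 64
Shortest: 14.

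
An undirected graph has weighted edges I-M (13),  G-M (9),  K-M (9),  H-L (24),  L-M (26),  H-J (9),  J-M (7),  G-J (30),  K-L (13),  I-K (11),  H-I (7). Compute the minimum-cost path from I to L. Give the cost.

A few of the I→L routes:
I - M - K - L: 13 + 9 + 13 = 35
I - H - L: 7 + 24 = 31
I - K - L: 11 + 13 = 24
I - H - J - M - K - L: 7 + 9 + 7 + 9 + 13 = 45
I - M - L: 13 + 26 = 39
The minimum is 24.

24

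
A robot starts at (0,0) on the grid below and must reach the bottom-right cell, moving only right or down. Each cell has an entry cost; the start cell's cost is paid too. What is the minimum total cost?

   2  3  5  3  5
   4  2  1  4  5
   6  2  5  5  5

Best path: [0,0] → [0,1] → [1,1] → [1,2] → [1,3] → [1,4] → [2,4]
Cost: 2 + 3 + 2 + 1 + 4 + 5 + 5 = 22

22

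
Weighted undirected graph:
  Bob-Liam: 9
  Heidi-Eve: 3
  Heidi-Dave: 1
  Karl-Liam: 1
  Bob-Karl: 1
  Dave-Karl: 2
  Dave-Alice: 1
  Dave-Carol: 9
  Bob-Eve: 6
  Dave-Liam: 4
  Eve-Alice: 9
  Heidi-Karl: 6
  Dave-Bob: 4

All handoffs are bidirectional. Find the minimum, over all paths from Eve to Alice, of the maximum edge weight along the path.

Checking several routes:
Eve-Heidi-Karl-Liam-Dave-Alice: max(3, 6, 1, 4, 1) = 6
Eve-Heidi-Karl-Bob-Dave-Alice: max(3, 6, 1, 4, 1) = 6
Eve-Heidi-Karl-Dave-Alice: max(3, 6, 2, 1) = 6
Eve-Heidi-Dave-Alice: max(3, 1, 1) = 3
Best route has worst link 3.

3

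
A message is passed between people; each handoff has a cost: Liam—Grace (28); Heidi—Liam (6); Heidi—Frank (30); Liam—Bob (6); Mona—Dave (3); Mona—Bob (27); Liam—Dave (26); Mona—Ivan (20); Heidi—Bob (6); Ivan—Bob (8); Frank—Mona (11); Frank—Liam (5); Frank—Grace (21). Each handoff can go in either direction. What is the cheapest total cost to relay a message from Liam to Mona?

Checking several routes:
Liam-Frank-Mona: 5 + 11 = 16
Liam-Dave-Mona: 26 + 3 = 29
Liam-Bob-Ivan-Mona: 6 + 8 + 20 = 34
Liam-Bob-Mona: 6 + 27 = 33
The minimum is 16.

16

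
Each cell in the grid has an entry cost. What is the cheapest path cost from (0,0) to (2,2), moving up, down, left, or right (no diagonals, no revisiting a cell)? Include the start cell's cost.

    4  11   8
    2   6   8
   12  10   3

23

Take (0,0) → (1,0) → (1,1) → (1,2) → (2,2) for a total of 4 + 2 + 6 + 8 + 3 = 23.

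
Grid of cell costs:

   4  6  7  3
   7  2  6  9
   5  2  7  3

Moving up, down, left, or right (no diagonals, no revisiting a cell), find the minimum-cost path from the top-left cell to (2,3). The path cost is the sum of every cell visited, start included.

24

One optimal route is [0,0] [0,1] [1,1] [2,1] [2,2] [2,3].
Its cost is 4 + 6 + 2 + 2 + 7 + 3 = 24.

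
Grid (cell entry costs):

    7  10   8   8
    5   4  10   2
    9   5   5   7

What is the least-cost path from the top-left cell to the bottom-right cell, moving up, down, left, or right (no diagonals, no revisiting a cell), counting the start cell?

33

Path (0,0) → (1,0) → (1,1) → (2,1) → (2,2) → (2,3): 7 + 5 + 4 + 5 + 5 + 7 = 33.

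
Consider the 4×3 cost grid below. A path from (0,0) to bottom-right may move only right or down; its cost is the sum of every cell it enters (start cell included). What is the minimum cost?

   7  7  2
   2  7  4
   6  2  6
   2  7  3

One optimal route is r0c0 → r1c0 → r2c0 → r2c1 → r2c2 → r3c2.
Its cost is 7 + 2 + 6 + 2 + 6 + 3 = 26.

26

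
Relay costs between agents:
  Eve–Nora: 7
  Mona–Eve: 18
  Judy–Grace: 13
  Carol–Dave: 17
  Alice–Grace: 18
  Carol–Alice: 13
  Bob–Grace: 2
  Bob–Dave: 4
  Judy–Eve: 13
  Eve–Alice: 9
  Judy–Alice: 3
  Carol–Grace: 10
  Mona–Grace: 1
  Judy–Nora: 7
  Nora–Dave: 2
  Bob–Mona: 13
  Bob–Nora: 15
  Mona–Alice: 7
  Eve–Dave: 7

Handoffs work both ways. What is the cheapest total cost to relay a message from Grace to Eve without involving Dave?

Some routes from Grace to Eve avoiding Dave:
Grace-Mona-Alice-Judy-Eve: 1 + 7 + 3 + 13 = 24
Grace-Mona-Alice-Eve: 1 + 7 + 9 = 17
Grace-Mona-Eve: 1 + 18 = 19
Grace-Bob-Nora-Eve: 2 + 15 + 7 = 24
The minimum is 17.

17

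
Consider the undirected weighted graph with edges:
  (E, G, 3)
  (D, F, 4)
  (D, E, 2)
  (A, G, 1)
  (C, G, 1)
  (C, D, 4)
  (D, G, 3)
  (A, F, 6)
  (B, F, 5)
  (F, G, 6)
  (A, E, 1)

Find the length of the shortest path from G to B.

Comparing a few candidate routes:
G → A → E → D → F → B: 1 + 1 + 2 + 4 + 5 = 13
G → A → F → B: 1 + 6 + 5 = 12
G → E → D → F → B: 3 + 2 + 4 + 5 = 14
G → D → F → B: 3 + 4 + 5 = 12
G → F → B: 6 + 5 = 11
Shortest: 11.

11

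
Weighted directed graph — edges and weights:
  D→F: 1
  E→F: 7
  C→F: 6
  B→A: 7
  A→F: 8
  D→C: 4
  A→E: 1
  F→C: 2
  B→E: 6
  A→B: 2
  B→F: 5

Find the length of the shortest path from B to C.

7

Paths from B to C:
B→E→F→C: 6 + 7 + 2 = 15
B→F→C: 5 + 2 = 7
B→A→F→C: 7 + 8 + 2 = 17
B→A→E→F→C: 7 + 1 + 7 + 2 = 17
The minimum is 7.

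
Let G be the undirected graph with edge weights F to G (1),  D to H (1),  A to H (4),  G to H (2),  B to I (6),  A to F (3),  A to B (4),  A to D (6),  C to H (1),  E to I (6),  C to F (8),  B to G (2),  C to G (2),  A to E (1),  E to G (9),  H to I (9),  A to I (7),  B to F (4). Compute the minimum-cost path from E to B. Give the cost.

A few of the E→B routes:
E -> A -> F -> G -> B: 1 + 3 + 1 + 2 = 7
E -> A -> B: 1 + 4 = 5
E -> A -> F -> B: 1 + 3 + 4 = 8
E -> A -> H -> G -> B: 1 + 4 + 2 + 2 = 9
The minimum is 5.

5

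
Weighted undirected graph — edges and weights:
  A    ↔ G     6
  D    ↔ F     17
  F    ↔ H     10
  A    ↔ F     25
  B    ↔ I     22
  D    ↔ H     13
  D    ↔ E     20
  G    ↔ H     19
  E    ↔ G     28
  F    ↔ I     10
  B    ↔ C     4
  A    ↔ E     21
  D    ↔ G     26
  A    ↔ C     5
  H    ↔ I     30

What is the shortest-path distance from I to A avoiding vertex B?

35

A few of the I→A routes:
I - F - H - G - A: 10 + 10 + 19 + 6 = 45
I - F - A: 10 + 25 = 35
I - F - D - G - A: 10 + 17 + 26 + 6 = 59
I - H - G - A: 30 + 19 + 6 = 55
The minimum is 35.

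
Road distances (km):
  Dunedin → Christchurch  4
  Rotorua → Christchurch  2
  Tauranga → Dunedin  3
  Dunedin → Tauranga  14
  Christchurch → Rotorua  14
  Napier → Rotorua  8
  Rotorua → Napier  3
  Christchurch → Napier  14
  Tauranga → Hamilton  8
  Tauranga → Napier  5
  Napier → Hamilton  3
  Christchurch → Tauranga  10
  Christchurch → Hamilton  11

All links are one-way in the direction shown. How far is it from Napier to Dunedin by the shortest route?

Routes from Napier to Dunedin:
Napier -> Rotorua -> Christchurch -> Tauranga -> Dunedin: 8 + 2 + 10 + 3 = 23
Best route has total 23 km.

23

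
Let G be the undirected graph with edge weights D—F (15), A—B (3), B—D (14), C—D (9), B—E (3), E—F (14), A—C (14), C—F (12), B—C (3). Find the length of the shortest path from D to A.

Comparing a few candidate routes:
D→B→C→A: 14 + 3 + 14 = 31
D→B→A: 14 + 3 = 17
D→C→B→A: 9 + 3 + 3 = 15
D→C→A: 9 + 14 = 23
The minimum is 15.

15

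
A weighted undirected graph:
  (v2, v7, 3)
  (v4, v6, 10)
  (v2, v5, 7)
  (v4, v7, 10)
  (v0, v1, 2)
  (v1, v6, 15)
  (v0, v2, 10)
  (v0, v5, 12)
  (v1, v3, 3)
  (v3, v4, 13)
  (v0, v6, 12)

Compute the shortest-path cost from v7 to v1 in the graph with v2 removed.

Paths from v7 to v1 avoiding v2:
v7-v4-v6-v0-v1: 10 + 10 + 12 + 2 = 34
v7-v4-v3-v1: 10 + 13 + 3 = 26
v7-v4-v6-v1: 10 + 10 + 15 = 35
The minimum is 26.

26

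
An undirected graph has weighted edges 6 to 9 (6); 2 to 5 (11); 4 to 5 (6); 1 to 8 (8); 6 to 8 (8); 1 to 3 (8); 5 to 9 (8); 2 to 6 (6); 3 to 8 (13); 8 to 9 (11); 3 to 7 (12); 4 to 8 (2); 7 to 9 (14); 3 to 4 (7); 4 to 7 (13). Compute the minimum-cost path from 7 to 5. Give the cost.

19

Checking several routes:
7→3→4→5: 12 + 7 + 6 = 25
7→4→5: 13 + 6 = 19
7→9→8→4→5: 14 + 11 + 2 + 6 = 33
7→3→8→4→5: 12 + 13 + 2 + 6 = 33
7→9→5: 14 + 8 = 22
Best route has total 19.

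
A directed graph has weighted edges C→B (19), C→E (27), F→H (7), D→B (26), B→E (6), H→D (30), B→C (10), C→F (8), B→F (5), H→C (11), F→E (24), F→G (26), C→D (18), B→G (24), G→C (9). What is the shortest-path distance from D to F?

Candidate routes:
D-B-F: 26 + 5 = 31
D-B-C-F: 26 + 10 + 8 = 44
D-B-G-C-F: 26 + 24 + 9 + 8 = 67
The minimum is 31.

31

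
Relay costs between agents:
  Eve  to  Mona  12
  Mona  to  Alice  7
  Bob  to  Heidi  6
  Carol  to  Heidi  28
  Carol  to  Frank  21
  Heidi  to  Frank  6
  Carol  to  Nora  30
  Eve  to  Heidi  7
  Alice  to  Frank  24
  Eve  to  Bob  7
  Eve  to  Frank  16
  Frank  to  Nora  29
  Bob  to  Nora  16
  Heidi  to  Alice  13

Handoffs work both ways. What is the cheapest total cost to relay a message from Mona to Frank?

Some routes from Mona to Frank:
Mona-Eve-Heidi-Frank: 12 + 7 + 6 = 25
Mona-Alice-Heidi-Frank: 7 + 13 + 6 = 26
Mona-Eve-Bob-Heidi-Frank: 12 + 7 + 6 + 6 = 31
Mona-Eve-Frank: 12 + 16 = 28
Shortest: 25.

25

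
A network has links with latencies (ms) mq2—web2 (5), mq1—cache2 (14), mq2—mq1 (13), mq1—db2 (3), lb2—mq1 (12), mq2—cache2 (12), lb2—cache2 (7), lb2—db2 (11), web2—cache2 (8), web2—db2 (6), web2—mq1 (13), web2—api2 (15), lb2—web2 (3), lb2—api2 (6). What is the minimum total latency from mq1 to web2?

9

Some routes from mq1 to web2:
mq1 → lb2 → web2: 12 + 3 = 15
mq1 → db2 → web2: 3 + 6 = 9
mq1 → mq2 → web2: 13 + 5 = 18
mq1 → db2 → lb2 → web2: 3 + 11 + 3 = 17
mq1 → web2: 13
Shortest: 9 ms.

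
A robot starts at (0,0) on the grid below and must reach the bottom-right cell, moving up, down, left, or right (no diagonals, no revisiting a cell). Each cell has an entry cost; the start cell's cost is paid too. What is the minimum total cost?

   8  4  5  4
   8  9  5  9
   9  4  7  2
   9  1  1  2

Cheapest: r0c0→r0c1→r1c1→r2c1→r3c1→r3c2→r3c3
  8 + 4 + 9 + 4 + 1 + 1 + 2 = 29

29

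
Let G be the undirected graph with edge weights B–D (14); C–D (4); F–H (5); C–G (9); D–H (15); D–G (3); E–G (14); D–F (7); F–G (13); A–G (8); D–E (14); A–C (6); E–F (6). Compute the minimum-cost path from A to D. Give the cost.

10

Some routes from A to D:
A → C → D: 6 + 4 = 10
A → G → D: 8 + 3 = 11
A → C → G → D: 6 + 9 + 3 = 18
Shortest: 10.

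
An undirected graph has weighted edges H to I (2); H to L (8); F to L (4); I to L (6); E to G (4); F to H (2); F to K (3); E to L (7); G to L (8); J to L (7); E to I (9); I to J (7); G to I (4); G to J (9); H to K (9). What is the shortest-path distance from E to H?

Comparing a few candidate routes:
E → I → H: 9 + 2 = 11
E → G → I → H: 4 + 4 + 2 = 10
E → L → H: 7 + 8 = 15
E → G → L → F → H: 4 + 8 + 4 + 2 = 18
E → L → I → H: 7 + 6 + 2 = 15
E → L → F → H: 7 + 4 + 2 = 13
The minimum is 10.

10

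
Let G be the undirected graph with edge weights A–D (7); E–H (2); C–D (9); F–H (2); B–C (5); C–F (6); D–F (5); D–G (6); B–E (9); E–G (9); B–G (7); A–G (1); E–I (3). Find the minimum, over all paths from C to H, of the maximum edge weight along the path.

A few of the C→H routes:
C-D-G-B-E-H: max(9, 6, 7, 9, 2) = 9
C-D-F-H: max(9, 5, 2) = 9
C-B-G-A-D-F-H: max(5, 7, 1, 7, 5, 2) = 7
C-F-H: max(6, 2) = 6
C-D-G-E-H: max(9, 6, 9, 2) = 9
C-B-G-D-F-H: max(5, 7, 6, 5, 2) = 7
Best route has worst link 6.

6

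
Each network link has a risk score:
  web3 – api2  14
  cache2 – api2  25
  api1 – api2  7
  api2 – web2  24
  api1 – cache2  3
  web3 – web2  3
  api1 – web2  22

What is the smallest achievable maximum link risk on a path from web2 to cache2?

Checking several routes:
web2 -> web3 -> api2 -> api1 -> cache2: max(3, 14, 7, 3) = 14
web2 -> api2 -> cache2: max(24, 25) = 25
web2 -> api1 -> api2 -> cache2: max(22, 7, 25) = 25
web2 -> api1 -> cache2: max(22, 3) = 22
web2 -> api2 -> api1 -> cache2: max(24, 7, 3) = 24
Smallest bottleneck: 14.

14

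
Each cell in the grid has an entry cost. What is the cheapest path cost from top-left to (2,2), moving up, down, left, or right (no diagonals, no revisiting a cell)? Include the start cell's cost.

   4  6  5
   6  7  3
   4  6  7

Take [0,0] [0,1] [0,2] [1,2] [2,2] for a total of 4 + 6 + 5 + 3 + 7 = 25.

25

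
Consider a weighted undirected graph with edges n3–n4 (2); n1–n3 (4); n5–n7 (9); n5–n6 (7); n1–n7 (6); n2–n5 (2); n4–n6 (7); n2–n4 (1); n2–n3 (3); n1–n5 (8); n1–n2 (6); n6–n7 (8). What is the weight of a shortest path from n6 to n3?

Checking several routes:
n6→n5→n2→n4→n3: 7 + 2 + 1 + 2 = 12
n6→n4→n2→n3: 7 + 1 + 3 = 11
n6→n4→n3: 7 + 2 = 9
n6→n7→n1→n3: 8 + 6 + 4 = 18
n6→n4→n2→n1→n3: 7 + 1 + 6 + 4 = 18
n6→n5→n2→n3: 7 + 2 + 3 = 12
Best route has total 9.

9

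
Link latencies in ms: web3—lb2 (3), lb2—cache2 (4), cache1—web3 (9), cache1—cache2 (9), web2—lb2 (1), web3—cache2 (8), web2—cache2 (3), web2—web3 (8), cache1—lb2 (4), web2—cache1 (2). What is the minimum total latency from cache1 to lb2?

3

Comparing a few candidate routes:
cache1→lb2: 4
cache1→web3→lb2: 9 + 3 = 12
cache1→web2→cache2→lb2: 2 + 3 + 4 = 9
cache1→web2→lb2: 2 + 1 = 3
Shortest: 3 ms.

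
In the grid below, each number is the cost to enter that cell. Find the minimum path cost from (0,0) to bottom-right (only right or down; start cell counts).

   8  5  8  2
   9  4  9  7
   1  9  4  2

Take [0,0] [0,1] [0,2] [0,3] [1,3] [2,3] for a total of 8 + 5 + 8 + 2 + 7 + 2 = 32.

32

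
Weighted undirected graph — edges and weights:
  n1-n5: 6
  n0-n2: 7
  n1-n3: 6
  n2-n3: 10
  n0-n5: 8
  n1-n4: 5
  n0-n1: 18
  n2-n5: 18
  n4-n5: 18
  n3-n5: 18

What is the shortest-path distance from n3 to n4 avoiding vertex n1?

36

Candidate routes:
n3 → n2 → n0 → n5 → n4: 10 + 7 + 8 + 18 = 43
n3 → n2 → n5 → n4: 10 + 18 + 18 = 46
n3 → n5 → n4: 18 + 18 = 36
Best route has total 36.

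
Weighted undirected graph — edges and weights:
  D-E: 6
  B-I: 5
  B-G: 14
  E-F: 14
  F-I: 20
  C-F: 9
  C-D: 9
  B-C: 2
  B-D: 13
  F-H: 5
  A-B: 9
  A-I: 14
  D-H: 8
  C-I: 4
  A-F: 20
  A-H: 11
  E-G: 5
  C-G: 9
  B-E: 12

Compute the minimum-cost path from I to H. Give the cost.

Some routes from I to H:
I - C - D - H: 4 + 9 + 8 = 21
I - B - C - F - H: 5 + 2 + 9 + 5 = 21
I - A - H: 14 + 11 = 25
I - C - F - H: 4 + 9 + 5 = 18
I - B - C - D - H: 5 + 2 + 9 + 8 = 24
Best route has total 18.

18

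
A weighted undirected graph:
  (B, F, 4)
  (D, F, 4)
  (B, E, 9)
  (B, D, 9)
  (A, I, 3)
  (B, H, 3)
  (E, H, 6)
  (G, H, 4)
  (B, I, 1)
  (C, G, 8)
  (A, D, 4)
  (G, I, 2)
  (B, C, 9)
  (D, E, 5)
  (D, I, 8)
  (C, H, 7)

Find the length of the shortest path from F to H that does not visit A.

7

Comparing a few candidate routes:
F -> B -> H: 4 + 3 = 7
F -> D -> E -> H: 4 + 5 + 6 = 15
F -> B -> I -> G -> H: 4 + 1 + 2 + 4 = 11
Shortest: 7.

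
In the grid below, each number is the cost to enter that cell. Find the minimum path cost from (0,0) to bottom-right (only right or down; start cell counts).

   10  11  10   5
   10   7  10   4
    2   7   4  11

44

Best path: r0c0 -> r1c0 -> r2c0 -> r2c1 -> r2c2 -> r2c3
Cost: 10 + 10 + 2 + 7 + 4 + 11 = 44
For comparison, the top-then-right route costs 51.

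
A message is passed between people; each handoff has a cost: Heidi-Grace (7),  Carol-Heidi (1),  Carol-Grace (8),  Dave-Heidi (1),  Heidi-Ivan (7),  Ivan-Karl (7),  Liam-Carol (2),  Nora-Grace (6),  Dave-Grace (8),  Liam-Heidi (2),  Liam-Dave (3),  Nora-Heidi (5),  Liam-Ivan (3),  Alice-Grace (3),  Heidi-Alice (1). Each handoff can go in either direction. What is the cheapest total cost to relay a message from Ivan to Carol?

5

A few of the Ivan→Carol routes:
Ivan-Liam-Dave-Heidi-Carol: 3 + 3 + 1 + 1 = 8
Ivan-Heidi-Carol: 7 + 1 = 8
Ivan-Heidi-Liam-Carol: 7 + 2 + 2 = 11
Ivan-Liam-Carol: 3 + 2 = 5
Ivan-Liam-Heidi-Carol: 3 + 2 + 1 = 6
Best route has total 5.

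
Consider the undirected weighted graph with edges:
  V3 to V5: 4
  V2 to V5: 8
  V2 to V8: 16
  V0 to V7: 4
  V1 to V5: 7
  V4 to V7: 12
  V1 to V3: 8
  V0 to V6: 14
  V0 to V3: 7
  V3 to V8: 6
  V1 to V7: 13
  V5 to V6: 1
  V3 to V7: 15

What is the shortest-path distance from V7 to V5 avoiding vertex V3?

19

Candidate routes:
V7 → V0 → V6 → V5: 4 + 14 + 1 = 19
V7 → V1 → V5: 13 + 7 = 20
Best route has total 19.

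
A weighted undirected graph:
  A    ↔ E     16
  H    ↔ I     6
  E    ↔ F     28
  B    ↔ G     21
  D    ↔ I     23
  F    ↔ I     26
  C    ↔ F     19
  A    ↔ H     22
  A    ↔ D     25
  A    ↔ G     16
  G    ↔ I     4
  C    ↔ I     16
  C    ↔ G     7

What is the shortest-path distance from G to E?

32

Comparing a few candidate routes:
G→I→H→A→E: 4 + 6 + 22 + 16 = 48
G→A→E: 16 + 16 = 32
G→C→I→H→A→E: 7 + 16 + 6 + 22 + 16 = 67
G→C→F→E: 7 + 19 + 28 = 54
G→I→F→E: 4 + 26 + 28 = 58
G→I→C→F→E: 4 + 16 + 19 + 28 = 67
Shortest: 32.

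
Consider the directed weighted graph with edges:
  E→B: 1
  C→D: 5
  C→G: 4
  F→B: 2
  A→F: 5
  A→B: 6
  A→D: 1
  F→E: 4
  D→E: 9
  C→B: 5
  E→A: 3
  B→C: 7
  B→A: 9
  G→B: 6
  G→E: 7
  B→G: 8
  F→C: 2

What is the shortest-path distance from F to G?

6

Some routes from F to G:
F -> B -> C -> G: 2 + 7 + 4 = 13
F -> C -> G: 2 + 4 = 6
F -> B -> G: 2 + 8 = 10
The minimum is 6.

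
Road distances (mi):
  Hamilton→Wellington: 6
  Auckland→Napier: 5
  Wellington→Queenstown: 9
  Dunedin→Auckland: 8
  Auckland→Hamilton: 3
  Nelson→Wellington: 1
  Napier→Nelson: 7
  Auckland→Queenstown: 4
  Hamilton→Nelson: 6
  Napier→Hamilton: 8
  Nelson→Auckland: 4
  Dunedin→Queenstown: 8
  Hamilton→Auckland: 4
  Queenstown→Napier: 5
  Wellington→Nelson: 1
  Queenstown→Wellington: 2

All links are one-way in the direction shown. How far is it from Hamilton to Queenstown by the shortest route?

A few of the Hamilton→Queenstown routes:
Hamilton-Auckland-Queenstown: 4 + 4 = 8
Hamilton-Wellington-Queenstown: 6 + 9 = 15
Hamilton-Nelson-Auckland-Queenstown: 6 + 4 + 4 = 14
Hamilton-Wellington-Nelson-Auckland-Queenstown: 6 + 1 + 4 + 4 = 15
The minimum is 8 mi.

8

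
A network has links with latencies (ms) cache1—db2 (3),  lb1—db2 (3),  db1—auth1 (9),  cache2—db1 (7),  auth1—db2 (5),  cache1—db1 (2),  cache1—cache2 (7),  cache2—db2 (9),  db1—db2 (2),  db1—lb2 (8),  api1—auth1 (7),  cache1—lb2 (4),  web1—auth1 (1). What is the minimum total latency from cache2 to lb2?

11

Comparing a few candidate routes:
cache2 - db1 - db2 - cache1 - lb2: 7 + 2 + 3 + 4 = 16
cache2 - db1 - cache1 - lb2: 7 + 2 + 4 = 13
cache2 - cache1 - lb2: 7 + 4 = 11
cache2 - db1 - lb2: 7 + 8 = 15
Shortest: 11 ms.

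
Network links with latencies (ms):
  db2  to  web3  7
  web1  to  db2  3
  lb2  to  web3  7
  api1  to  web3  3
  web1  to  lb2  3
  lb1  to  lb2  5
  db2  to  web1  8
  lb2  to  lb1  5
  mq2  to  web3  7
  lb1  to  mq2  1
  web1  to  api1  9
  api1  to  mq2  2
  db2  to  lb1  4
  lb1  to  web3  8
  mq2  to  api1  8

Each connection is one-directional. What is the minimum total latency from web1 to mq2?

8

Candidate routes:
web1 - db2 - lb1 - mq2: 3 + 4 + 1 = 8
web1 - api1 - mq2: 9 + 2 = 11
web1 - lb2 - lb1 - mq2: 3 + 5 + 1 = 9
The minimum is 8 ms.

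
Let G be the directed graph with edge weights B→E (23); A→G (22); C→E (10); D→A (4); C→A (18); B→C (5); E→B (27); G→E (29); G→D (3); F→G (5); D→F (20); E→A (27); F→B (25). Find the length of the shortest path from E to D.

52

Candidate routes:
E-B-C-A-G-D: 27 + 5 + 18 + 22 + 3 = 75
E-A-G-D: 27 + 22 + 3 = 52
Best route has total 52.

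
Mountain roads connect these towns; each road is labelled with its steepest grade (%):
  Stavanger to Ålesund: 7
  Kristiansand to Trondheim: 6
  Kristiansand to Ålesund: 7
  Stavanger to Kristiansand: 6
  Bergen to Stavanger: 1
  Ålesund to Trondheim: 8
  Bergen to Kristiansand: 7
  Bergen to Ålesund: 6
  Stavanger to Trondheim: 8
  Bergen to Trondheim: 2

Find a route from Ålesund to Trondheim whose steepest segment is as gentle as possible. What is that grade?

6

A few of the Ålesund→Trondheim routes:
Ålesund - Kristiansand - Trondheim: max(7, 6) = 7
Ålesund - Bergen - Trondheim: max(6, 2) = 6
Ålesund - Bergen - Stavanger - Kristiansand - Trondheim: max(6, 1, 6, 6) = 6
Smallest bottleneck: 6%.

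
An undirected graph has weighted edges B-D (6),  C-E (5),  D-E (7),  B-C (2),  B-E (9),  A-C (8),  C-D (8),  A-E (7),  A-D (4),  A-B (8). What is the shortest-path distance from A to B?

Some routes from A to B:
A-B: 8
A-D-C-B: 4 + 8 + 2 = 14
A-E-C-B: 7 + 5 + 2 = 14
A-C-B: 8 + 2 = 10
A-E-B: 7 + 9 = 16
A-D-B: 4 + 6 = 10
The minimum is 8.

8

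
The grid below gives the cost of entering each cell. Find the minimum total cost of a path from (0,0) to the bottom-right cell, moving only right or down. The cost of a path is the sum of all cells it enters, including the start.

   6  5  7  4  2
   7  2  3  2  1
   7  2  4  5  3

Path (0,0)→(0,1)→(1,1)→(1,2)→(1,3)→(1,4)→(2,4): 6 + 5 + 2 + 3 + 2 + 1 + 3 = 22.
(Top row then right column would cost 28.)

22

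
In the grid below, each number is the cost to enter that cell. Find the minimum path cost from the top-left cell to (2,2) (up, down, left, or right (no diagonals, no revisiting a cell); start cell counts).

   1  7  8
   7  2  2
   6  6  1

Best path: [0,0] -> [0,1] -> [1,1] -> [1,2] -> [2,2]
Cost: 1 + 7 + 2 + 2 + 1 = 13

13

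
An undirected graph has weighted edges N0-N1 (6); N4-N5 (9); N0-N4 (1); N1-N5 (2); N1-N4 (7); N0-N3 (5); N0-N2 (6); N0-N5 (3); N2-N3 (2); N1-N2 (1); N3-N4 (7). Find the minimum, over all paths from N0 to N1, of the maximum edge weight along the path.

3

Checking several routes:
N0→N5→N1: max(3, 2) = 3
N0→N3→N2→N1: max(5, 2, 1) = 5
N0→N1: max(6) = 6
N0→N2→N1: max(6, 1) = 6
Smallest bottleneck: 3.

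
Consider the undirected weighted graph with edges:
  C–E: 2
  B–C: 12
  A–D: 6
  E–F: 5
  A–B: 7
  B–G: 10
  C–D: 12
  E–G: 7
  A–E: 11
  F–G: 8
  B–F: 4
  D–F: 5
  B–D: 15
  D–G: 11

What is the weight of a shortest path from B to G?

Comparing a few candidate routes:
B -> G: 10
B -> F -> E -> G: 4 + 5 + 7 = 16
B -> C -> E -> G: 12 + 2 + 7 = 21
B -> F -> D -> G: 4 + 5 + 11 = 20
B -> F -> G: 4 + 8 = 12
Best route has total 10.

10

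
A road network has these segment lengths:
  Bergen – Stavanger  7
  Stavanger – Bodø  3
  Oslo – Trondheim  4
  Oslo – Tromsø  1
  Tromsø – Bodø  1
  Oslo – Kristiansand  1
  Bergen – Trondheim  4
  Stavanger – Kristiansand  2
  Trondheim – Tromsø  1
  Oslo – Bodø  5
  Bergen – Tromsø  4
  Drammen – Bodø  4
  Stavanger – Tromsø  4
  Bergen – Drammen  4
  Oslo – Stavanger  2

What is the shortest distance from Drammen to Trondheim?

6

Comparing a few candidate routes:
Drammen - Bergen - Trondheim: 4 + 4 = 8
Drammen - Bodø - Tromsø - Trondheim: 4 + 1 + 1 = 6
Drammen - Bergen - Tromsø - Trondheim: 4 + 4 + 1 = 9
Drammen - Bodø - Tromsø - Oslo - Trondheim: 4 + 1 + 1 + 4 = 10
Best route has total 6.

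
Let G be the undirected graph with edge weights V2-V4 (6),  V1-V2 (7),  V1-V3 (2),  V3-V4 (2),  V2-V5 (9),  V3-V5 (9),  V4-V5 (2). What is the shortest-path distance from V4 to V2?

Comparing a few candidate routes:
V4-V5-V2: 2 + 9 = 11
V4-V2: 6
V4-V5-V3-V1-V2: 2 + 9 + 2 + 7 = 20
V4-V3-V1-V2: 2 + 2 + 7 = 11
Shortest: 6.

6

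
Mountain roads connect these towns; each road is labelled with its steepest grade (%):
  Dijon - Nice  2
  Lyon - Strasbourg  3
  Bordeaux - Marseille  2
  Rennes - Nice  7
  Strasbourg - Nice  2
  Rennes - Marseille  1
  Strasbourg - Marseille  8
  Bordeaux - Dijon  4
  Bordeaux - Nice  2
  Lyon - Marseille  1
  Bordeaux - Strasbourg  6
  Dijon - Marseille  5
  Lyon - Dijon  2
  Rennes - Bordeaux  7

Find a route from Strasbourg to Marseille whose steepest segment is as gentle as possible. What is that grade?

Checking several routes:
Strasbourg → Lyon → Dijon → Nice → Bordeaux → Marseille: max(3, 2, 2, 2, 2) = 3
Strasbourg → Nice → Dijon → Lyon → Marseille: max(2, 2, 2, 1) = 2
Strasbourg → Nice → Bordeaux → Marseille: max(2, 2, 2) = 2
Strasbourg → Nice → Dijon → Bordeaux → Marseille: max(2, 2, 4, 2) = 4
Strasbourg → Nice → Bordeaux → Dijon → Lyon → Marseille: max(2, 2, 4, 2, 1) = 4
Strasbourg → Lyon → Marseille: max(3, 1) = 3
The minimum achievable maximum is 2%.

2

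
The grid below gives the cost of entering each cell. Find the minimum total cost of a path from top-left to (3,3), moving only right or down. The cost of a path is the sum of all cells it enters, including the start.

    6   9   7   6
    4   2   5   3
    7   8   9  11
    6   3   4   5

32

Take [0,0] -> [1,0] -> [1,1] -> [2,1] -> [3,1] -> [3,2] -> [3,3] for a total of 6 + 4 + 2 + 8 + 3 + 4 + 5 = 32.
For comparison, the top-then-right route costs 47.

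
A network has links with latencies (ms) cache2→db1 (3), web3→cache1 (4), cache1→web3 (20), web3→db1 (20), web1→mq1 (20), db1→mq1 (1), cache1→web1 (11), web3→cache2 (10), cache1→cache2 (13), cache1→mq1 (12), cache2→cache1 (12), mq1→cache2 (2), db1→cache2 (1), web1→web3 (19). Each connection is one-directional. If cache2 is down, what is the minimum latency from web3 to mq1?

16

Routes from web3 to mq1 avoiding cache2:
web3 → cache1 → web1 → mq1: 4 + 11 + 20 = 35
web3 → db1 → mq1: 20 + 1 = 21
web3 → cache1 → mq1: 4 + 12 = 16
The minimum is 16 ms.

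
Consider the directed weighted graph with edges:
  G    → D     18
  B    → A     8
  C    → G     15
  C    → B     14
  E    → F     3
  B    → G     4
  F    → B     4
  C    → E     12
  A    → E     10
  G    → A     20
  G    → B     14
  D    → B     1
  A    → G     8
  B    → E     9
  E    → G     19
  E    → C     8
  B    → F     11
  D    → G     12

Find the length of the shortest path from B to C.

Paths from B to C:
B -> A -> E -> C: 8 + 10 + 8 = 26
B -> G -> A -> E -> C: 4 + 20 + 10 + 8 = 42
B -> E -> C: 9 + 8 = 17
The minimum is 17.

17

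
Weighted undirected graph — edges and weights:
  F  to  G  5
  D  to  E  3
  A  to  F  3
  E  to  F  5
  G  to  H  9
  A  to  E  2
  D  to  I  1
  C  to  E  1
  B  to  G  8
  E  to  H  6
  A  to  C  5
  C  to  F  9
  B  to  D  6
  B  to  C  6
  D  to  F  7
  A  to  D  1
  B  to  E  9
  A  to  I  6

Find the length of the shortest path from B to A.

A few of the B→A routes:
B → D → A: 6 + 1 = 7
B → C → E → D → A: 6 + 1 + 3 + 1 = 11
B → C → E → A: 6 + 1 + 2 = 9
Shortest: 7.

7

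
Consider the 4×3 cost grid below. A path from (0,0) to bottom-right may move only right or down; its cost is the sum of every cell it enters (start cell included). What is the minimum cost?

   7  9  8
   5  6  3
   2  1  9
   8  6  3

24

Cheapest: (0,0) -> (1,0) -> (2,0) -> (2,1) -> (3,1) -> (3,2)
  7 + 5 + 2 + 1 + 6 + 3 = 24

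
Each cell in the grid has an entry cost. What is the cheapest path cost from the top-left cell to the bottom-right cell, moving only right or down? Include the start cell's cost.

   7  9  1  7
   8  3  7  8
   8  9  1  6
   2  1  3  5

33

Cheapest: r0c0 → r0c1 → r0c2 → r1c2 → r2c2 → r3c2 → r3c3
  7 + 9 + 1 + 7 + 1 + 3 + 5 = 33
(Top row then right column would cost 43.)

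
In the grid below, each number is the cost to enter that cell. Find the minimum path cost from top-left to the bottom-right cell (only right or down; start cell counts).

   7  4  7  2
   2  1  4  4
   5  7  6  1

Path [0,0] [1,0] [1,1] [1,2] [1,3] [2,3]: 7 + 2 + 1 + 4 + 4 + 1 = 19.
(Top row then right column would cost 25.)

19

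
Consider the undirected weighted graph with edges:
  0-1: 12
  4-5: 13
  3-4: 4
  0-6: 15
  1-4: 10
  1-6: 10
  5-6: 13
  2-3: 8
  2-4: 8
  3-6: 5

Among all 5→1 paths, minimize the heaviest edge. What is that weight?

Checking several routes:
5 - 4 - 2 - 3 - 6 - 1: max(13, 8, 8, 5, 10) = 13
5 - 4 - 1: max(13, 10) = 13
5 - 4 - 3 - 6 - 1: max(13, 4, 5, 10) = 13
5 - 6 - 1: max(13, 10) = 13
Smallest bottleneck: 13.

13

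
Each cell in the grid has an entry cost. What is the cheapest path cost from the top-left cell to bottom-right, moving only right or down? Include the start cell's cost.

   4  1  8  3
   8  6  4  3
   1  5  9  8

26

Path (0,0) -> (0,1) -> (1,1) -> (1,2) -> (1,3) -> (2,3): 4 + 1 + 6 + 4 + 3 + 8 = 26.
(Top row then right column would cost 27.)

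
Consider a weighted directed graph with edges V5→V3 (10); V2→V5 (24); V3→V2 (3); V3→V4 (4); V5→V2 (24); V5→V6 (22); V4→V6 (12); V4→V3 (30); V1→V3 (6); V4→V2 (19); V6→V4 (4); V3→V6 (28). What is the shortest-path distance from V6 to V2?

Routes from V6 to V2:
V6 -> V4 -> V3 -> V2: 4 + 30 + 3 = 37
V6 -> V4 -> V2: 4 + 19 = 23
Best route has total 23.

23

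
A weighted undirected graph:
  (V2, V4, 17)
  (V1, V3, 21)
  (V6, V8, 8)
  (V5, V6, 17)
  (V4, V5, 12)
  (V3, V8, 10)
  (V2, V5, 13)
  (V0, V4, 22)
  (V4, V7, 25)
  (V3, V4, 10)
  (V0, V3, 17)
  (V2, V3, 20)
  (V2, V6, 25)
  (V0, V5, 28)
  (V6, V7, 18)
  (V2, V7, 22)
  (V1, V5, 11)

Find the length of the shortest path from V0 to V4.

22

A few of the V0→V4 routes:
V0 - V5 - V4: 28 + 12 = 40
V0 - V3 - V4: 17 + 10 = 27
V0 - V4: 22
The minimum is 22.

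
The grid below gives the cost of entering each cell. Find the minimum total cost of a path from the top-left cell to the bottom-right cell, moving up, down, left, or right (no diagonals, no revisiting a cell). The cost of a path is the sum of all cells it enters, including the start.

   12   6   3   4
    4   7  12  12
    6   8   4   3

One optimal route is [0,0] → [1,0] → [2,0] → [2,1] → [2,2] → [2,3].
Its cost is 12 + 4 + 6 + 8 + 4 + 3 = 37.

37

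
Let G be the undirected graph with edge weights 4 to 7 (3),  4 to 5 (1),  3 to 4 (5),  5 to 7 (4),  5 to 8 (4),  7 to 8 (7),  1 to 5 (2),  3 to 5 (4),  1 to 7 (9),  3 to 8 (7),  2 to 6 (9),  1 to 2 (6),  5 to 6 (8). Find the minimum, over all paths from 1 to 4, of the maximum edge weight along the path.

A few of the 1→4 routes:
1 → 5 → 4: max(2, 1) = 2
1 → 5 → 3 → 4: max(2, 4, 5) = 5
1 → 5 → 7 → 4: max(2, 4, 3) = 4
The minimum achievable maximum is 2.

2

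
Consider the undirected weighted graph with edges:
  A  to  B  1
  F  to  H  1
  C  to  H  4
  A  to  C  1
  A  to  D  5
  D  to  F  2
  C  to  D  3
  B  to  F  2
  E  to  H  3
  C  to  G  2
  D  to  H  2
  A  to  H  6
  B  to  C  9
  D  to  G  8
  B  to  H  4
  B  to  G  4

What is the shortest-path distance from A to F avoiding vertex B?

Checking several routes:
A - C - D - H - F: 1 + 3 + 2 + 1 = 7
A - H - F: 6 + 1 = 7
A - C - D - F: 1 + 3 + 2 = 6
A - C - H - F: 1 + 4 + 1 = 6
The minimum is 6.

6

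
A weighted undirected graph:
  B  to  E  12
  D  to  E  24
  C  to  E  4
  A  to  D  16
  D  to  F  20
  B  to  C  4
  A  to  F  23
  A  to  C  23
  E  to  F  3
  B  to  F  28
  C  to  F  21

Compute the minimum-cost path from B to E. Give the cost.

8

Comparing a few candidate routes:
B → C → E: 4 + 4 = 8
B → E: 12
B → C → F → E: 4 + 21 + 3 = 28
Shortest: 8.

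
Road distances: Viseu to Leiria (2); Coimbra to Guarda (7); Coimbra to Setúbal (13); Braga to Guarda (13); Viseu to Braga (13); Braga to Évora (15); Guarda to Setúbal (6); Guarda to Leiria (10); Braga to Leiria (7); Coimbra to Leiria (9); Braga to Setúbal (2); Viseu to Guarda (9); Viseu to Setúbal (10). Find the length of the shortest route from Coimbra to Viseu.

11

Checking several routes:
Coimbra - Guarda - Viseu: 7 + 9 = 16
Coimbra - Guarda - Leiria - Viseu: 7 + 10 + 2 = 19
Coimbra - Setúbal - Viseu: 13 + 10 = 23
Coimbra - Guarda - Setúbal - Viseu: 7 + 6 + 10 = 23
Coimbra - Leiria - Viseu: 9 + 2 = 11
Coimbra - Setúbal - Braga - Leiria - Viseu: 13 + 2 + 7 + 2 = 24
Best route has total 11.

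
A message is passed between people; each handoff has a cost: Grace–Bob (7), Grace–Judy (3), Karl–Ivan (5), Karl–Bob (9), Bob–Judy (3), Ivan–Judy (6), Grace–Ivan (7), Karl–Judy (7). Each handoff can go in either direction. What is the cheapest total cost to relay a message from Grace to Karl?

10

A few of the Grace→Karl routes:
Grace-Ivan-Karl: 7 + 5 = 12
Grace-Judy-Bob-Karl: 3 + 3 + 9 = 15
Grace-Judy-Ivan-Karl: 3 + 6 + 5 = 14
Grace-Bob-Karl: 7 + 9 = 16
Grace-Judy-Karl: 3 + 7 = 10
Grace-Bob-Judy-Karl: 7 + 3 + 7 = 17
The minimum is 10.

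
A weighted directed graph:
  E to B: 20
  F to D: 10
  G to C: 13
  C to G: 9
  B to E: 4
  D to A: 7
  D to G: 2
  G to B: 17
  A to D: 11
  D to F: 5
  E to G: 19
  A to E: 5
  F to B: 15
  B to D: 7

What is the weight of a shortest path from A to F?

16

Routes from A to F:
A - E - G - B - D - F: 5 + 19 + 17 + 7 + 5 = 53
A - D - F: 11 + 5 = 16
A - E - B - D - F: 5 + 20 + 7 + 5 = 37
The minimum is 16.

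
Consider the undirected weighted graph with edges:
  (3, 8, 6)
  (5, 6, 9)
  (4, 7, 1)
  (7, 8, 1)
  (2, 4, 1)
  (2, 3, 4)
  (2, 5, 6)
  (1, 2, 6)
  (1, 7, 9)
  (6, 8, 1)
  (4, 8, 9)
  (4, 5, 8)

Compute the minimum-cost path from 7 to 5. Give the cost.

8

Some routes from 7 to 5:
7-4-5: 1 + 8 = 9
7-8-4-5: 1 + 9 + 8 = 18
7-8-3-2-5: 1 + 6 + 4 + 6 = 17
7-8-4-2-5: 1 + 9 + 1 + 6 = 17
7-8-6-5: 1 + 1 + 9 = 11
7-4-2-5: 1 + 1 + 6 = 8
Best route has total 8.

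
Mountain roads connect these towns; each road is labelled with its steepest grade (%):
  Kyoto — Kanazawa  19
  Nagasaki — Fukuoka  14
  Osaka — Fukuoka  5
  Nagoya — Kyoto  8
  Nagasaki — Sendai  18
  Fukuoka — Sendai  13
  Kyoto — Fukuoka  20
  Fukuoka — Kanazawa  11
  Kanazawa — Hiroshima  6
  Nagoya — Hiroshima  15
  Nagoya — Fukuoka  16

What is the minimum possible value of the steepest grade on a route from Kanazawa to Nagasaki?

14

A few of the Kanazawa→Nagasaki routes:
Kanazawa - Kyoto - Nagoya - Fukuoka - Sendai - Nagasaki: max(19, 8, 16, 13, 18) = 19
Kanazawa - Hiroshima - Nagoya - Fukuoka - Sendai - Nagasaki: max(6, 15, 16, 13, 18) = 18
Kanazawa - Fukuoka - Nagasaki: max(11, 14) = 14
Kanazawa - Kyoto - Nagoya - Fukuoka - Nagasaki: max(19, 8, 16, 14) = 19
Kanazawa - Hiroshima - Nagoya - Fukuoka - Nagasaki: max(6, 15, 16, 14) = 16
Kanazawa - Fukuoka - Sendai - Nagasaki: max(11, 13, 18) = 18
Best route has worst link 14%.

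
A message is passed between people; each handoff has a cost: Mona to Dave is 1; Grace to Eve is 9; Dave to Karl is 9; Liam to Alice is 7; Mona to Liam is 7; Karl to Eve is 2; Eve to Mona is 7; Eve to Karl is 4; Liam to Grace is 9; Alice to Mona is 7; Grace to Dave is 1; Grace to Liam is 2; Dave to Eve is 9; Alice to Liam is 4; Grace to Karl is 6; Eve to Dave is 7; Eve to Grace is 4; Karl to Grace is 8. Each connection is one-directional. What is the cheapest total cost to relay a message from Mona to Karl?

10

Some routes from Mona to Karl:
Mona -> Dave -> Eve -> Karl: 1 + 9 + 4 = 14
Mona -> Dave -> Eve -> Grace -> Karl: 1 + 9 + 4 + 6 = 20
Mona -> Dave -> Karl: 1 + 9 = 10
The minimum is 10.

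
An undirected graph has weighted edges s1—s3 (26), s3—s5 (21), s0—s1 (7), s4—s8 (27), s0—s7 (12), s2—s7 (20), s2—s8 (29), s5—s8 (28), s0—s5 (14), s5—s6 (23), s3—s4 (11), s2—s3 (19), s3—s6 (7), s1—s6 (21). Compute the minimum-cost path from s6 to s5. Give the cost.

Checking several routes:
s6 → s3 → s5: 7 + 21 = 28
s6 → s1 → s0 → s5: 21 + 7 + 14 = 42
s6 → s3 → s1 → s0 → s5: 7 + 26 + 7 + 14 = 54
s6 → s5: 23
The minimum is 23.

23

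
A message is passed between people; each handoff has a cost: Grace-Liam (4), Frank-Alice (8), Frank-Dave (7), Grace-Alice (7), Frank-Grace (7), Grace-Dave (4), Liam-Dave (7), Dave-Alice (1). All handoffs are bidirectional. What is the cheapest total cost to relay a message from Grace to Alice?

5

Comparing a few candidate routes:
Grace→Frank→Dave→Alice: 7 + 7 + 1 = 15
Grace→Liam→Dave→Alice: 4 + 7 + 1 = 12
Grace→Dave→Alice: 4 + 1 = 5
Grace→Alice: 7
Grace→Frank→Alice: 7 + 8 = 15
The minimum is 5.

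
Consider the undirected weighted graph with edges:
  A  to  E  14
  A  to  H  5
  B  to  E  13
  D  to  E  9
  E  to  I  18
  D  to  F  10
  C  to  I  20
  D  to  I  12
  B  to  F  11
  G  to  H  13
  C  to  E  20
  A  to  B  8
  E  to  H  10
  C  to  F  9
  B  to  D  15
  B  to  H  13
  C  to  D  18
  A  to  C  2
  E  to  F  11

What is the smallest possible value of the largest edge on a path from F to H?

9

Comparing a few candidate routes:
F→C→A→H: max(9, 2, 5) = 9
F→E→H: max(11, 10) = 11
F→D→E→H: max(10, 9, 10) = 10
Smallest bottleneck: 9.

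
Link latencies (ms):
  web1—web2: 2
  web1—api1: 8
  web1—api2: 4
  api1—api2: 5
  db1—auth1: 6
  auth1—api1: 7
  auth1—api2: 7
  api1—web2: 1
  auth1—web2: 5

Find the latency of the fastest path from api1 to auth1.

6

Checking several routes:
api1-auth1: 7
api1-api2-auth1: 5 + 7 = 12
api1-web2-auth1: 1 + 5 = 6
The minimum is 6 ms.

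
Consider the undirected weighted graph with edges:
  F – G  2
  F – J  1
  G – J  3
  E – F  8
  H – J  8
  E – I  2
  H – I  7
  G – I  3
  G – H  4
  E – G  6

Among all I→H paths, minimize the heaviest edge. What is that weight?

A few of the I→H routes:
I→G→H: max(3, 4) = 4
I→H: max(7) = 7
I→E→G→H: max(2, 6, 4) = 6
Best route has worst link 4.

4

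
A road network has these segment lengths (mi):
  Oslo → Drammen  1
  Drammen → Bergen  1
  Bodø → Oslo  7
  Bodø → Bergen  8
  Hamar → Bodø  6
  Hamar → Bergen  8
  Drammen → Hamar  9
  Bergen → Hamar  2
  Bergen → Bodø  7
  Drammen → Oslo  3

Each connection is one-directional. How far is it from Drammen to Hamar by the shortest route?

Candidate routes:
Drammen→Hamar: 9
Drammen→Bergen→Hamar: 1 + 2 = 3
Best route has total 3 mi.

3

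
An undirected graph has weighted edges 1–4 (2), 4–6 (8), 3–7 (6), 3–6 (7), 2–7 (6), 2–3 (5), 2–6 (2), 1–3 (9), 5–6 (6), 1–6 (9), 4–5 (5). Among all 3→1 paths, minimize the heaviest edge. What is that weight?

6

Comparing a few candidate routes:
3→6→5→4→1: max(7, 6, 5, 2) = 7
3→7→2→6→5→4→1: max(6, 6, 2, 6, 5, 2) = 6
3→2→6→5→4→1: max(5, 2, 6, 5, 2) = 6
Smallest bottleneck: 6.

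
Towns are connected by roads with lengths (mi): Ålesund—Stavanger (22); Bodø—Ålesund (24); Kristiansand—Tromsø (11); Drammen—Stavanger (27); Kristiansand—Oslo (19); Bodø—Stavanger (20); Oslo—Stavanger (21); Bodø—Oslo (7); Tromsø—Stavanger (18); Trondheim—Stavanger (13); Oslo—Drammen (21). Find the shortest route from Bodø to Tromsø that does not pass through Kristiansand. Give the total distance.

Paths from Bodø to Tromsø avoiding Kristiansand:
Bodø→Stavanger→Tromsø: 20 + 18 = 38
Bodø→Oslo→Stavanger→Tromsø: 7 + 21 + 18 = 46
Bodø→Ålesund→Stavanger→Tromsø: 24 + 22 + 18 = 64
Bodø→Oslo→Drammen→Stavanger→Tromsø: 7 + 21 + 27 + 18 = 73
Shortest: 38 mi.

38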